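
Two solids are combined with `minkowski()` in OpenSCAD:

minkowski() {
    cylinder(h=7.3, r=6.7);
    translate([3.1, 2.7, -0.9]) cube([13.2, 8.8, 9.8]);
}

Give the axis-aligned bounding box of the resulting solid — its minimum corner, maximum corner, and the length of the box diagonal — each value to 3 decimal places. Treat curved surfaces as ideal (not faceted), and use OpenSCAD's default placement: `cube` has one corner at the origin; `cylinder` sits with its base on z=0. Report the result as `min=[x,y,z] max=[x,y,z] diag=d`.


A = translate([3.1, 2.7, -0.9]) cube([13.2, 8.8, 9.8]) → bbox [3.1,2.7,-0.9] .. [16.3,11.5,8.9]
B = cylinder(h=7.3, r=6.7) → bbox [-6.7,-6.7,0] .. [6.7,6.7,7.3]
lo = A.lo+B.lo = [3.1-6.7, 2.7-6.7, -0.9+0] = [-3.600,-4.000,-0.900]
hi = A.hi+B.hi = [16.3+6.7, 11.5+6.7, 8.9+7.3] = [23.000,18.200,16.200]
diag = √(26.6²+22.2²+17.1²) = √1492.81 = 38.637

min=[-3.600,-4.000,-0.900] max=[23.000,18.200,16.200] diag=38.637


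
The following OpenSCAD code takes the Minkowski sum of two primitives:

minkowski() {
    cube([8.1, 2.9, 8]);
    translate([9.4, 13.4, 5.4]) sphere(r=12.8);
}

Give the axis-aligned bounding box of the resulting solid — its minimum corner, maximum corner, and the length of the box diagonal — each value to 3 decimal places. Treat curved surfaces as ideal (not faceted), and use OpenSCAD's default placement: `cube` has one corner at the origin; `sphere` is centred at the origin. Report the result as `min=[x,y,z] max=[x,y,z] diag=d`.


min=[-3.400,0.600,-7.400] max=[30.300,29.100,26.200] diag=55.470

A = translate([9.4, 13.4, 5.4]) sphere(r=12.8) → bbox [-3.4,0.6,-7.4] .. [22.2,26.2,18.2]
B = cube([8.1, 2.9, 8]) → bbox [0,0,0] .. [8.1,2.9,8]
lo = A.lo+B.lo = [-3.4+0, 0.6+0, -7.4+0] = [-3.400,0.600,-7.400]
hi = A.hi+B.hi = [22.2+8.1, 26.2+2.9, 18.2+8] = [30.300,29.100,26.200]
diag = √(33.7²+28.5²+33.6²) = √3076.9 = 55.470


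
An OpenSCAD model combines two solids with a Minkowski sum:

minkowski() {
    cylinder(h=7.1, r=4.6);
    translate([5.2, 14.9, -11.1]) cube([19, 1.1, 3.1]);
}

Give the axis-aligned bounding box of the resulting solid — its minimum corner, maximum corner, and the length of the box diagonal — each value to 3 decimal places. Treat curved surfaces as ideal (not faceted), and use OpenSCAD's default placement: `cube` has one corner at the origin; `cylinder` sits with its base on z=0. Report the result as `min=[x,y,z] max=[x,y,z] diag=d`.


A = translate([5.2, 14.9, -11.1]) cube([19, 1.1, 3.1]) → bbox [5.2,14.9,-11.1] .. [24.2,16,-8]
B = cylinder(h=7.1, r=4.6) → bbox [-4.6,-4.6,0] .. [4.6,4.6,7.1]
lo = A.lo+B.lo = [5.2-4.6, 14.9-4.6, -11.1+0] = [0.600,10.300,-11.100]
hi = A.hi+B.hi = [24.2+4.6, 16+4.6, -8+7.1] = [28.800,20.600,-0.900]
diag = √(28.2²+10.3²+10.2²) = √1005.37 = 31.708

min=[0.600,10.300,-11.100] max=[28.800,20.600,-0.900] diag=31.708


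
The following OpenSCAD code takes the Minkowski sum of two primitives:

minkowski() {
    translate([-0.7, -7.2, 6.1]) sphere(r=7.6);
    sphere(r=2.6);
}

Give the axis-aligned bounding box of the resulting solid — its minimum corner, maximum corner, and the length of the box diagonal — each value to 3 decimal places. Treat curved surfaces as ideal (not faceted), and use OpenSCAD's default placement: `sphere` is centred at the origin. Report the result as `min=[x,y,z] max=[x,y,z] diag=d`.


A = translate([-0.7, -7.2, 6.1]) sphere(r=7.6) → bbox [-8.3,-14.8,-1.5] .. [6.9,0.4,13.7]
B = sphere(r=2.6) → bbox [-2.6,-2.6,-2.6] .. [2.6,2.6,2.6]
lo = A.lo+B.lo = [-8.3-2.6, -14.8-2.6, -1.5-2.6] = [-10.900,-17.400,-4.100]
hi = A.hi+B.hi = [6.9+2.6, 0.4+2.6, 13.7+2.6] = [9.500,3.000,16.300]
diag = √(20.4²+20.4²+20.4²) = √1248.48 = 35.334

min=[-10.900,-17.400,-4.100] max=[9.500,3.000,16.300] diag=35.334


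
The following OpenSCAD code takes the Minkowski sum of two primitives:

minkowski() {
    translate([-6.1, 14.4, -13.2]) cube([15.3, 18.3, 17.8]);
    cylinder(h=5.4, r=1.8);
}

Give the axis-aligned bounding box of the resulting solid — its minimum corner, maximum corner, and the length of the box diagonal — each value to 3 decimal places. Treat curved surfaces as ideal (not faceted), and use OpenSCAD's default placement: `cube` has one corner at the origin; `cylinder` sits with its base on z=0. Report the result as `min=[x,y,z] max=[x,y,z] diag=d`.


A = translate([-6.1, 14.4, -13.2]) cube([15.3, 18.3, 17.8]) → bbox [-6.1,14.4,-13.2] .. [9.2,32.7,4.6]
B = cylinder(h=5.4, r=1.8) → bbox [-1.8,-1.8,0] .. [1.8,1.8,5.4]
lo = A.lo+B.lo = [-6.1-1.8, 14.4-1.8, -13.2+0] = [-7.900,12.600,-13.200]
hi = A.hi+B.hi = [9.2+1.8, 32.7+1.8, 4.6+5.4] = [11.000,34.500,10.000]
diag = √(18.9²+21.9²+23.2²) = √1375.06 = 37.082

min=[-7.900,12.600,-13.200] max=[11.000,34.500,10.000] diag=37.082


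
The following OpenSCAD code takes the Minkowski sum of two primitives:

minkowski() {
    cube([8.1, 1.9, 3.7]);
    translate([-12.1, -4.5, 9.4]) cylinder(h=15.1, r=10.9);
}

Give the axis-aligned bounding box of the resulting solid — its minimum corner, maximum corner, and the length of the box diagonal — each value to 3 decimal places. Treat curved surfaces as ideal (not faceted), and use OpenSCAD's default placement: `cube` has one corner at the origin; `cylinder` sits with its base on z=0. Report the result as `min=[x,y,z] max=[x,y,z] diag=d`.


min=[-23.000,-15.400,9.400] max=[6.900,8.300,28.200] diag=42.534

A = translate([-12.1, -4.5, 9.4]) cylinder(h=15.1, r=10.9) → bbox [-23,-15.4,9.4] .. [-1.2,6.4,24.5]
B = cube([8.1, 1.9, 3.7]) → bbox [0,0,0] .. [8.1,1.9,3.7]
lo = A.lo+B.lo = [-23+0, -15.4+0, 9.4+0] = [-23.000,-15.400,9.400]
hi = A.hi+B.hi = [-1.2+8.1, 6.4+1.9, 24.5+3.7] = [6.900,8.300,28.200]
diag = √(29.9²+23.7²+18.8²) = √1809.14 = 42.534


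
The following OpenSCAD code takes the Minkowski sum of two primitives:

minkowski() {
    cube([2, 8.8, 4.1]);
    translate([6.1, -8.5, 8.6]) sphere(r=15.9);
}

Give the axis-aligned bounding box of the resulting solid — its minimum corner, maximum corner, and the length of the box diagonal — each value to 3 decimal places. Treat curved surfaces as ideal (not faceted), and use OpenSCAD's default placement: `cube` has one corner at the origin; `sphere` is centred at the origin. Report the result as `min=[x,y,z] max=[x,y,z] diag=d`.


A = translate([6.1, -8.5, 8.6]) sphere(r=15.9) → bbox [-9.8,-24.4,-7.3] .. [22,7.4,24.5]
B = cube([2, 8.8, 4.1]) → bbox [0,0,0] .. [2,8.8,4.1]
lo = A.lo+B.lo = [-9.8+0, -24.4+0, -7.3+0] = [-9.800,-24.400,-7.300]
hi = A.hi+B.hi = [22+2, 7.4+8.8, 24.5+4.1] = [24.000,16.200,28.600]
diag = √(33.8²+40.6²+35.9²) = √4079.61 = 63.872

min=[-9.800,-24.400,-7.300] max=[24.000,16.200,28.600] diag=63.872


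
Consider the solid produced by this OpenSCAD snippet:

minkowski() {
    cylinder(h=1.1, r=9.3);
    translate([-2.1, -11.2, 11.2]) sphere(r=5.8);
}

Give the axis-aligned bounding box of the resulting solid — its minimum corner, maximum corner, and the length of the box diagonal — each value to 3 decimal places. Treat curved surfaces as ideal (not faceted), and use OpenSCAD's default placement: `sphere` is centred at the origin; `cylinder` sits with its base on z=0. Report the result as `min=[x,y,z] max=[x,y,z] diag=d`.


min=[-17.200,-26.300,5.400] max=[13.000,3.900,18.100] diag=44.557

A = translate([-2.1, -11.2, 11.2]) sphere(r=5.8) → bbox [-7.9,-17,5.4] .. [3.7,-5.4,17]
B = cylinder(h=1.1, r=9.3) → bbox [-9.3,-9.3,0] .. [9.3,9.3,1.1]
lo = A.lo+B.lo = [-7.9-9.3, -17-9.3, 5.4+0] = [-17.200,-26.300,5.400]
hi = A.hi+B.hi = [3.7+9.3, -5.4+9.3, 17+1.1] = [13.000,3.900,18.100]
diag = √(30.2²+30.2²+12.7²) = √1985.37 = 44.557


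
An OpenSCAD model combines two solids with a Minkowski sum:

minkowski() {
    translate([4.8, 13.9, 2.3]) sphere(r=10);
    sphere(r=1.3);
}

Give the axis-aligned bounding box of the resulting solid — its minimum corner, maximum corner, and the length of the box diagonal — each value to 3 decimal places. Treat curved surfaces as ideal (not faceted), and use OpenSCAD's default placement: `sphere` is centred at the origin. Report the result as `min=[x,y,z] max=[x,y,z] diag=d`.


A = translate([4.8, 13.9, 2.3]) sphere(r=10) → bbox [-5.2,3.9,-7.7] .. [14.8,23.9,12.3]
B = sphere(r=1.3) → bbox [-1.3,-1.3,-1.3] .. [1.3,1.3,1.3]
lo = A.lo+B.lo = [-5.2-1.3, 3.9-1.3, -7.7-1.3] = [-6.500,2.600,-9.000]
hi = A.hi+B.hi = [14.8+1.3, 23.9+1.3, 12.3+1.3] = [16.100,25.200,13.600]
diag = √(22.6²+22.6²+22.6²) = √1532.28 = 39.144

min=[-6.500,2.600,-9.000] max=[16.100,25.200,13.600] diag=39.144


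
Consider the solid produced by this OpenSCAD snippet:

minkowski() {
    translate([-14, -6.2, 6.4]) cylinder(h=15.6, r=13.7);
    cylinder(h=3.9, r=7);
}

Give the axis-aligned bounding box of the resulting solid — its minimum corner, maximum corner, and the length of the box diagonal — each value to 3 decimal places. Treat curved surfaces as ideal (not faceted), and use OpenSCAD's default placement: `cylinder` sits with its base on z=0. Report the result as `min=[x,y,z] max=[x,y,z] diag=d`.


A = translate([-14, -6.2, 6.4]) cylinder(h=15.6, r=13.7) → bbox [-27.7,-19.9,6.4] .. [-0.3,7.5,22]
B = cylinder(h=3.9, r=7) → bbox [-7,-7,0] .. [7,7,3.9]
lo = A.lo+B.lo = [-27.7-7, -19.9-7, 6.4+0] = [-34.700,-26.900,6.400]
hi = A.hi+B.hi = [-0.3+7, 7.5+7, 22+3.9] = [6.700,14.500,25.900]
diag = √(41.4²+41.4²+19.5²) = √3808.17 = 61.710

min=[-34.700,-26.900,6.400] max=[6.700,14.500,25.900] diag=61.710


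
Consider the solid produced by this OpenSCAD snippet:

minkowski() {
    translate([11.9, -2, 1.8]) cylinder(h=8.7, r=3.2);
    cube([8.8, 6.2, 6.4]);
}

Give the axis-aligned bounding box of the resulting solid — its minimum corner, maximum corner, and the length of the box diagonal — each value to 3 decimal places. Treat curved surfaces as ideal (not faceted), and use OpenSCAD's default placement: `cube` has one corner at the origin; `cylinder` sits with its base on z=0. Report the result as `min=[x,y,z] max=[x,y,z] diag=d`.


A = translate([11.9, -2, 1.8]) cylinder(h=8.7, r=3.2) → bbox [8.7,-5.2,1.8] .. [15.1,1.2,10.5]
B = cube([8.8, 6.2, 6.4]) → bbox [0,0,0] .. [8.8,6.2,6.4]
lo = A.lo+B.lo = [8.7+0, -5.2+0, 1.8+0] = [8.700,-5.200,1.800]
hi = A.hi+B.hi = [15.1+8.8, 1.2+6.2, 10.5+6.4] = [23.900,7.400,16.900]
diag = √(15.2²+12.6²+15.1²) = √617.81 = 24.856

min=[8.700,-5.200,1.800] max=[23.900,7.400,16.900] diag=24.856


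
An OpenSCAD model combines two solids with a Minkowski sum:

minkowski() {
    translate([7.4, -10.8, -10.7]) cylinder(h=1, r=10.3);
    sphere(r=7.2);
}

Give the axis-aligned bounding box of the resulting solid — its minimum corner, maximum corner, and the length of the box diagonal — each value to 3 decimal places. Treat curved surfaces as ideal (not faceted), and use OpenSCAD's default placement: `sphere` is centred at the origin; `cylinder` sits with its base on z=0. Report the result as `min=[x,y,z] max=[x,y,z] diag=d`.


A = translate([7.4, -10.8, -10.7]) cylinder(h=1, r=10.3) → bbox [-2.9,-21.1,-10.7] .. [17.7,-0.5,-9.7]
B = sphere(r=7.2) → bbox [-7.2,-7.2,-7.2] .. [7.2,7.2,7.2]
lo = A.lo+B.lo = [-2.9-7.2, -21.1-7.2, -10.7-7.2] = [-10.100,-28.300,-17.900]
hi = A.hi+B.hi = [17.7+7.2, -0.5+7.2, -9.7+7.2] = [24.900,6.700,-2.500]
diag = √(35²+35²+15.4²) = √2687.16 = 51.838

min=[-10.100,-28.300,-17.900] max=[24.900,6.700,-2.500] diag=51.838


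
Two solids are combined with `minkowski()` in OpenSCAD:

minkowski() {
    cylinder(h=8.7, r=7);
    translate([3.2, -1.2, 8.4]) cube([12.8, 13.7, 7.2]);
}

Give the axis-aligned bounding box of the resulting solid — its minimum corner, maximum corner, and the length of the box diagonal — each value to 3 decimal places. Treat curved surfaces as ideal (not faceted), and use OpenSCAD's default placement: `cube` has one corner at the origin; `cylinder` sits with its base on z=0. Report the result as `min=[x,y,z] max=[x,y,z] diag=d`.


A = translate([3.2, -1.2, 8.4]) cube([12.8, 13.7, 7.2]) → bbox [3.2,-1.2,8.4] .. [16,12.5,15.6]
B = cylinder(h=8.7, r=7) → bbox [-7,-7,0] .. [7,7,8.7]
lo = A.lo+B.lo = [3.2-7, -1.2-7, 8.4+0] = [-3.800,-8.200,8.400]
hi = A.hi+B.hi = [16+7, 12.5+7, 15.6+8.7] = [23.000,19.500,24.300]
diag = √(26.8²+27.7²+15.9²) = √1738.34 = 41.693

min=[-3.800,-8.200,8.400] max=[23.000,19.500,24.300] diag=41.693


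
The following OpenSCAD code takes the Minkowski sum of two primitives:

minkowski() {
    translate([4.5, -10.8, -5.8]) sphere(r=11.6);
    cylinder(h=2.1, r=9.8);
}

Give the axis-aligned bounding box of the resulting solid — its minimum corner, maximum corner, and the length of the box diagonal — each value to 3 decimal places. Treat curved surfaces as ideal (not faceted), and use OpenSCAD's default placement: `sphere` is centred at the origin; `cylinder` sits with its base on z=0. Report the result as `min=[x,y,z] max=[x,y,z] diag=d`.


min=[-16.900,-32.200,-17.400] max=[25.900,10.600,7.900] diag=65.603

A = translate([4.5, -10.8, -5.8]) sphere(r=11.6) → bbox [-7.1,-22.4,-17.4] .. [16.1,0.8,5.8]
B = cylinder(h=2.1, r=9.8) → bbox [-9.8,-9.8,0] .. [9.8,9.8,2.1]
lo = A.lo+B.lo = [-7.1-9.8, -22.4-9.8, -17.4+0] = [-16.900,-32.200,-17.400]
hi = A.hi+B.hi = [16.1+9.8, 0.8+9.8, 5.8+2.1] = [25.900,10.600,7.900]
diag = √(42.8²+42.8²+25.3²) = √4303.77 = 65.603


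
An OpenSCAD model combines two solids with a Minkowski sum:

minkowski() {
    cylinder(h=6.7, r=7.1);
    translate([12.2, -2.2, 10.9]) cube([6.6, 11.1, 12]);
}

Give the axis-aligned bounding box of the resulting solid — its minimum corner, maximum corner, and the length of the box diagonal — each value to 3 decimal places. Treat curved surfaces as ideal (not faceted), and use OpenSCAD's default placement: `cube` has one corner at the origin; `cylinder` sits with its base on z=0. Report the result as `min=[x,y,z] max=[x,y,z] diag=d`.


min=[5.100,-9.300,10.900] max=[25.900,16.000,29.600] diag=37.715

A = translate([12.2, -2.2, 10.9]) cube([6.6, 11.1, 12]) → bbox [12.2,-2.2,10.9] .. [18.8,8.9,22.9]
B = cylinder(h=6.7, r=7.1) → bbox [-7.1,-7.1,0] .. [7.1,7.1,6.7]
lo = A.lo+B.lo = [12.2-7.1, -2.2-7.1, 10.9+0] = [5.100,-9.300,10.900]
hi = A.hi+B.hi = [18.8+7.1, 8.9+7.1, 22.9+6.7] = [25.900,16.000,29.600]
diag = √(20.8²+25.3²+18.7²) = √1422.42 = 37.715


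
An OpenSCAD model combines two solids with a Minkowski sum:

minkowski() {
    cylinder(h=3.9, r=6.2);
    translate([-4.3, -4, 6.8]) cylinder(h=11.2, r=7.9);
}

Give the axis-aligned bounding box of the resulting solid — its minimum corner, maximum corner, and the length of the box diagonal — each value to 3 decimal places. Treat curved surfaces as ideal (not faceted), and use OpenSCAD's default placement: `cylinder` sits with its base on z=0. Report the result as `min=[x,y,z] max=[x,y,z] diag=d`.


A = translate([-4.3, -4, 6.8]) cylinder(h=11.2, r=7.9) → bbox [-12.2,-11.9,6.8] .. [3.6,3.9,18]
B = cylinder(h=3.9, r=6.2) → bbox [-6.2,-6.2,0] .. [6.2,6.2,3.9]
lo = A.lo+B.lo = [-12.2-6.2, -11.9-6.2, 6.8+0] = [-18.400,-18.100,6.800]
hi = A.hi+B.hi = [3.6+6.2, 3.9+6.2, 18+3.9] = [9.800,10.100,21.900]
diag = √(28.2²+28.2²+15.1²) = √1818.49 = 42.644

min=[-18.400,-18.100,6.800] max=[9.800,10.100,21.900] diag=42.644


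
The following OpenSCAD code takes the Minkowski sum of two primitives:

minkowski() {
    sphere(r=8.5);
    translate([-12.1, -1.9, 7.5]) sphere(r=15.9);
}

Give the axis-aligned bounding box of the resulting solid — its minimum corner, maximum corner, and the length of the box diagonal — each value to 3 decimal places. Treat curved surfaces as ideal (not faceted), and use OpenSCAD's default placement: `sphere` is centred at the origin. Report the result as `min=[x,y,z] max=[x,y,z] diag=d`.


A = translate([-12.1, -1.9, 7.5]) sphere(r=15.9) → bbox [-28,-17.8,-8.4] .. [3.8,14,23.4]
B = sphere(r=8.5) → bbox [-8.5,-8.5,-8.5] .. [8.5,8.5,8.5]
lo = A.lo+B.lo = [-28-8.5, -17.8-8.5, -8.4-8.5] = [-36.500,-26.300,-16.900]
hi = A.hi+B.hi = [3.8+8.5, 14+8.5, 23.4+8.5] = [12.300,22.500,31.900]
diag = √(48.8²+48.8²+48.8²) = √7144.32 = 84.524

min=[-36.500,-26.300,-16.900] max=[12.300,22.500,31.900] diag=84.524


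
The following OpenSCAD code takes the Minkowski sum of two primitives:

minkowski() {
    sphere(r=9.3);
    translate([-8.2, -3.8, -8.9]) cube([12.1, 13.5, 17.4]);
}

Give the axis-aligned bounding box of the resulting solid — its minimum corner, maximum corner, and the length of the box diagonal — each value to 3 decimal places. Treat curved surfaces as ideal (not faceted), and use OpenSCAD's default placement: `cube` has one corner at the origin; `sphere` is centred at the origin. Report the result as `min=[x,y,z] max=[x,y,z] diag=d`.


A = translate([-8.2, -3.8, -8.9]) cube([12.1, 13.5, 17.4]) → bbox [-8.2,-3.8,-8.9] .. [3.9,9.7,8.5]
B = sphere(r=9.3) → bbox [-9.3,-9.3,-9.3] .. [9.3,9.3,9.3]
lo = A.lo+B.lo = [-8.2-9.3, -3.8-9.3, -8.9-9.3] = [-17.500,-13.100,-18.200]
hi = A.hi+B.hi = [3.9+9.3, 9.7+9.3, 8.5+9.3] = [13.200,19.000,17.800]
diag = √(30.7²+32.1²+36²) = √3268.9 = 57.174

min=[-17.500,-13.100,-18.200] max=[13.200,19.000,17.800] diag=57.174


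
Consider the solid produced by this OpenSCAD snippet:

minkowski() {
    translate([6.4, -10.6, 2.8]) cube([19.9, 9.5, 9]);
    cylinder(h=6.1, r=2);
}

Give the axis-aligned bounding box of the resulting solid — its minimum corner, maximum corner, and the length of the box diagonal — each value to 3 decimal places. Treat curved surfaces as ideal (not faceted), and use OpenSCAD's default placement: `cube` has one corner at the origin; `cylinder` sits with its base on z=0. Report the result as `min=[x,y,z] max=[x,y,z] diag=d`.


min=[4.400,-12.600,2.800] max=[28.300,0.900,17.900] diag=31.328

A = translate([6.4, -10.6, 2.8]) cube([19.9, 9.5, 9]) → bbox [6.4,-10.6,2.8] .. [26.3,-1.1,11.8]
B = cylinder(h=6.1, r=2) → bbox [-2,-2,0] .. [2,2,6.1]
lo = A.lo+B.lo = [6.4-2, -10.6-2, 2.8+0] = [4.400,-12.600,2.800]
hi = A.hi+B.hi = [26.3+2, -1.1+2, 11.8+6.1] = [28.300,0.900,17.900]
diag = √(23.9²+13.5²+15.1²) = √981.47 = 31.328


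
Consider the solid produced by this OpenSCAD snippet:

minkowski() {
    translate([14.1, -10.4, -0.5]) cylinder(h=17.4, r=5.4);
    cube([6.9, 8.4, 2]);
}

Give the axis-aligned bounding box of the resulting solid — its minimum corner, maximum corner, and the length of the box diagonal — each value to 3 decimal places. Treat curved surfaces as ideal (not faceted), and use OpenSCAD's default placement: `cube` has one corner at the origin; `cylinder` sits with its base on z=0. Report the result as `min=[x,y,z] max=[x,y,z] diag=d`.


min=[8.700,-15.800,-0.500] max=[26.400,3.400,18.900] diag=32.531

A = translate([14.1, -10.4, -0.5]) cylinder(h=17.4, r=5.4) → bbox [8.7,-15.8,-0.5] .. [19.5,-5,16.9]
B = cube([6.9, 8.4, 2]) → bbox [0,0,0] .. [6.9,8.4,2]
lo = A.lo+B.lo = [8.7+0, -15.8+0, -0.5+0] = [8.700,-15.800,-0.500]
hi = A.hi+B.hi = [19.5+6.9, -5+8.4, 16.9+2] = [26.400,3.400,18.900]
diag = √(17.7²+19.2²+19.4²) = √1058.29 = 32.531


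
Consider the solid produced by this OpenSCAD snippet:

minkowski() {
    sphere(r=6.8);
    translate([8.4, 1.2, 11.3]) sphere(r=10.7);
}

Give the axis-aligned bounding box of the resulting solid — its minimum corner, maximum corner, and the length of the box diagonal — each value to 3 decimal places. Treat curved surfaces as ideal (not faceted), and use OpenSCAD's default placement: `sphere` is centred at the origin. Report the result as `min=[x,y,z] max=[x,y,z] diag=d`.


A = translate([8.4, 1.2, 11.3]) sphere(r=10.7) → bbox [-2.3,-9.5,0.6] .. [19.1,11.9,22]
B = sphere(r=6.8) → bbox [-6.8,-6.8,-6.8] .. [6.8,6.8,6.8]
lo = A.lo+B.lo = [-2.3-6.8, -9.5-6.8, 0.6-6.8] = [-9.100,-16.300,-6.200]
hi = A.hi+B.hi = [19.1+6.8, 11.9+6.8, 22+6.8] = [25.900,18.700,28.800]
diag = √(35²+35²+35²) = √3675 = 60.622

min=[-9.100,-16.300,-6.200] max=[25.900,18.700,28.800] diag=60.622


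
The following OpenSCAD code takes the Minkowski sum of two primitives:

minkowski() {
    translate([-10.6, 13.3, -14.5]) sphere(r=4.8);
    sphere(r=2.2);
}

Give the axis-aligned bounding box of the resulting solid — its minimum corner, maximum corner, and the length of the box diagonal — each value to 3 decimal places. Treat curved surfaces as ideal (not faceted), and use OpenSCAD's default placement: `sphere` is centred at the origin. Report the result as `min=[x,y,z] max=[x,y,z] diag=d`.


min=[-17.600,6.300,-21.500] max=[-3.600,20.300,-7.500] diag=24.249

A = translate([-10.6, 13.3, -14.5]) sphere(r=4.8) → bbox [-15.4,8.5,-19.3] .. [-5.8,18.1,-9.7]
B = sphere(r=2.2) → bbox [-2.2,-2.2,-2.2] .. [2.2,2.2,2.2]
lo = A.lo+B.lo = [-15.4-2.2, 8.5-2.2, -19.3-2.2] = [-17.600,6.300,-21.500]
hi = A.hi+B.hi = [-5.8+2.2, 18.1+2.2, -9.7+2.2] = [-3.600,20.300,-7.500]
diag = √(14²+14²+14²) = √588 = 24.249


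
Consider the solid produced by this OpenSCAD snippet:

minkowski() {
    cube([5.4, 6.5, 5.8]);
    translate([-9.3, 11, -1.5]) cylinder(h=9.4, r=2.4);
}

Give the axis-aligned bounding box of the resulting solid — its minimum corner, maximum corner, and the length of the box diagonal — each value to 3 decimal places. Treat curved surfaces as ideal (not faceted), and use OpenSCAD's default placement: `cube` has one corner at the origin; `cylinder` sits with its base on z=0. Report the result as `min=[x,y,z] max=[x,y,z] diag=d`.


min=[-11.700,8.600,-1.500] max=[-1.500,19.900,13.700] diag=21.512

A = translate([-9.3, 11, -1.5]) cylinder(h=9.4, r=2.4) → bbox [-11.7,8.6,-1.5] .. [-6.9,13.4,7.9]
B = cube([5.4, 6.5, 5.8]) → bbox [0,0,0] .. [5.4,6.5,5.8]
lo = A.lo+B.lo = [-11.7+0, 8.6+0, -1.5+0] = [-11.700,8.600,-1.500]
hi = A.hi+B.hi = [-6.9+5.4, 13.4+6.5, 7.9+5.8] = [-1.500,19.900,13.700]
diag = √(10.2²+11.3²+15.2²) = √462.77 = 21.512


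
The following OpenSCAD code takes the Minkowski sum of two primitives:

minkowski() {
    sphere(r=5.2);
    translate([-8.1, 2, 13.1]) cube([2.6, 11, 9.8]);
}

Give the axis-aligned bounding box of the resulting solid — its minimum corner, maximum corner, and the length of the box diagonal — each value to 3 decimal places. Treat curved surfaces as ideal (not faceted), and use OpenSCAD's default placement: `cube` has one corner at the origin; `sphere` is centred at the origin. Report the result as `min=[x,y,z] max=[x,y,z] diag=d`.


min=[-13.300,-3.200,7.900] max=[-0.300,18.200,28.100] diag=32.171

A = translate([-8.1, 2, 13.1]) cube([2.6, 11, 9.8]) → bbox [-8.1,2,13.1] .. [-5.5,13,22.9]
B = sphere(r=5.2) → bbox [-5.2,-5.2,-5.2] .. [5.2,5.2,5.2]
lo = A.lo+B.lo = [-8.1-5.2, 2-5.2, 13.1-5.2] = [-13.300,-3.200,7.900]
hi = A.hi+B.hi = [-5.5+5.2, 13+5.2, 22.9+5.2] = [-0.300,18.200,28.100]
diag = √(13²+21.4²+20.2²) = √1035 = 32.171


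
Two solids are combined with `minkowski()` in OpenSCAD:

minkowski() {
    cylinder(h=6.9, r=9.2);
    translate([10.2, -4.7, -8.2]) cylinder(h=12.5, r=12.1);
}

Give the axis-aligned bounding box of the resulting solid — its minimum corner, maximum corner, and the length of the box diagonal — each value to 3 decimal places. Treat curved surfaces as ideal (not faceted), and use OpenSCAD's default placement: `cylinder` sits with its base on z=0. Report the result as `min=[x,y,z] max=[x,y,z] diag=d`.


min=[-11.100,-26.000,-8.200] max=[31.500,16.600,11.200] diag=63.292

A = translate([10.2, -4.7, -8.2]) cylinder(h=12.5, r=12.1) → bbox [-1.9,-16.8,-8.2] .. [22.3,7.4,4.3]
B = cylinder(h=6.9, r=9.2) → bbox [-9.2,-9.2,0] .. [9.2,9.2,6.9]
lo = A.lo+B.lo = [-1.9-9.2, -16.8-9.2, -8.2+0] = [-11.100,-26.000,-8.200]
hi = A.hi+B.hi = [22.3+9.2, 7.4+9.2, 4.3+6.9] = [31.500,16.600,11.200]
diag = √(42.6²+42.6²+19.4²) = √4005.88 = 63.292


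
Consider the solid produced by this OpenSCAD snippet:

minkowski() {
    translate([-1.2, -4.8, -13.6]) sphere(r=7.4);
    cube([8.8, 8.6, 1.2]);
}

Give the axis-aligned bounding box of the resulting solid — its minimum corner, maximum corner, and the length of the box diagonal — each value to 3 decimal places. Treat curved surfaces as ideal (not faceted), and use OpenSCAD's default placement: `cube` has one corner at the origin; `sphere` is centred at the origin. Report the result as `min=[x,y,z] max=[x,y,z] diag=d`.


min=[-8.600,-12.200,-21.000] max=[15.000,11.200,-5.000] diag=36.885

A = translate([-1.2, -4.8, -13.6]) sphere(r=7.4) → bbox [-8.6,-12.2,-21] .. [6.2,2.6,-6.2]
B = cube([8.8, 8.6, 1.2]) → bbox [0,0,0] .. [8.8,8.6,1.2]
lo = A.lo+B.lo = [-8.6+0, -12.2+0, -21+0] = [-8.600,-12.200,-21.000]
hi = A.hi+B.hi = [6.2+8.8, 2.6+8.6, -6.2+1.2] = [15.000,11.200,-5.000]
diag = √(23.6²+23.4²+16²) = √1360.52 = 36.885


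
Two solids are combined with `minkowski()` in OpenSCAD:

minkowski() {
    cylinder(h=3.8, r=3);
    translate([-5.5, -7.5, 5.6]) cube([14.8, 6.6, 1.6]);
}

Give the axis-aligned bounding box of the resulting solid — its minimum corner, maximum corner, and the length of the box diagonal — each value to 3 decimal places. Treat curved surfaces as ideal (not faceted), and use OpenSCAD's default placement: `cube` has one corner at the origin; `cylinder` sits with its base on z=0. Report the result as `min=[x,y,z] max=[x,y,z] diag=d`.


A = translate([-5.5, -7.5, 5.6]) cube([14.8, 6.6, 1.6]) → bbox [-5.5,-7.5,5.6] .. [9.3,-0.9,7.2]
B = cylinder(h=3.8, r=3) → bbox [-3,-3,0] .. [3,3,3.8]
lo = A.lo+B.lo = [-5.5-3, -7.5-3, 5.6+0] = [-8.500,-10.500,5.600]
hi = A.hi+B.hi = [9.3+3, -0.9+3, 7.2+3.8] = [12.300,2.100,11.000]
diag = √(20.8²+12.6²+5.4²) = √620.56 = 24.911

min=[-8.500,-10.500,5.600] max=[12.300,2.100,11.000] diag=24.911


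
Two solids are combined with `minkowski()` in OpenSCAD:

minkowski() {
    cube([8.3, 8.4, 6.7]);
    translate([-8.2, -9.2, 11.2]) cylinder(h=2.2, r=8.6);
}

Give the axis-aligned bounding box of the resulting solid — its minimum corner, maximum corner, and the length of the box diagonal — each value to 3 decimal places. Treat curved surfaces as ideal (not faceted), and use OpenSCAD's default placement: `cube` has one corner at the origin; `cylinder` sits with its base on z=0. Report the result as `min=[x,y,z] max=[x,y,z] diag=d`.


A = translate([-8.2, -9.2, 11.2]) cylinder(h=2.2, r=8.6) → bbox [-16.8,-17.8,11.2] .. [0.4,-0.6,13.4]
B = cube([8.3, 8.4, 6.7]) → bbox [0,0,0] .. [8.3,8.4,6.7]
lo = A.lo+B.lo = [-16.8+0, -17.8+0, 11.2+0] = [-16.800,-17.800,11.200]
hi = A.hi+B.hi = [0.4+8.3, -0.6+8.4, 13.4+6.7] = [8.700,7.800,20.100]
diag = √(25.5²+25.6²+8.9²) = √1384.82 = 37.213

min=[-16.800,-17.800,11.200] max=[8.700,7.800,20.100] diag=37.213


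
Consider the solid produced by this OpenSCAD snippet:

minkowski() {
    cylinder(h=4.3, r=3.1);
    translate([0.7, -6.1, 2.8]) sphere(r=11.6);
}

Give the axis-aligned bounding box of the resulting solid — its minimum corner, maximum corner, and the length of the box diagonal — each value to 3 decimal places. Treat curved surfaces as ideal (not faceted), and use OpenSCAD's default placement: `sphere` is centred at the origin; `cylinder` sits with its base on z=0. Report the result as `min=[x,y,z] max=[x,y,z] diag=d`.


min=[-14.000,-20.800,-8.800] max=[15.400,8.600,18.700] diag=49.849

A = translate([0.7, -6.1, 2.8]) sphere(r=11.6) → bbox [-10.9,-17.7,-8.8] .. [12.3,5.5,14.4]
B = cylinder(h=4.3, r=3.1) → bbox [-3.1,-3.1,0] .. [3.1,3.1,4.3]
lo = A.lo+B.lo = [-10.9-3.1, -17.7-3.1, -8.8+0] = [-14.000,-20.800,-8.800]
hi = A.hi+B.hi = [12.3+3.1, 5.5+3.1, 14.4+4.3] = [15.400,8.600,18.700]
diag = √(29.4²+29.4²+27.5²) = √2484.97 = 49.849


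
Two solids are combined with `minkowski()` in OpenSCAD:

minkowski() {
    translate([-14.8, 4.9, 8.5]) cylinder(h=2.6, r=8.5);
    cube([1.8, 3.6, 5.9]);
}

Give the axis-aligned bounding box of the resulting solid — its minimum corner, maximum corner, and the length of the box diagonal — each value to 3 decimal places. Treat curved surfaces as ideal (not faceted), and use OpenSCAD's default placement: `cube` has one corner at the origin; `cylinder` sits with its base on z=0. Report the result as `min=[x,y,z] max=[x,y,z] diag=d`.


A = translate([-14.8, 4.9, 8.5]) cylinder(h=2.6, r=8.5) → bbox [-23.3,-3.6,8.5] .. [-6.3,13.4,11.1]
B = cube([1.8, 3.6, 5.9]) → bbox [0,0,0] .. [1.8,3.6,5.9]
lo = A.lo+B.lo = [-23.3+0, -3.6+0, 8.5+0] = [-23.300,-3.600,8.500]
hi = A.hi+B.hi = [-6.3+1.8, 13.4+3.6, 11.1+5.9] = [-4.500,17.000,17.000]
diag = √(18.8²+20.6²+8.5²) = √850.05 = 29.156

min=[-23.300,-3.600,8.500] max=[-4.500,17.000,17.000] diag=29.156


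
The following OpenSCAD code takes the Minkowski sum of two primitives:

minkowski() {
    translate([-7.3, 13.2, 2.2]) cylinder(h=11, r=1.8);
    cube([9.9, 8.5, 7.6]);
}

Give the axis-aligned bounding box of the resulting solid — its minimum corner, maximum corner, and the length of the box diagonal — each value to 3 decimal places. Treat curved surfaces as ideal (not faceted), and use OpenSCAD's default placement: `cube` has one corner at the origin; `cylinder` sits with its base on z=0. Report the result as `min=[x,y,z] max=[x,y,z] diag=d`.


A = translate([-7.3, 13.2, 2.2]) cylinder(h=11, r=1.8) → bbox [-9.1,11.4,2.2] .. [-5.5,15,13.2]
B = cube([9.9, 8.5, 7.6]) → bbox [0,0,0] .. [9.9,8.5,7.6]
lo = A.lo+B.lo = [-9.1+0, 11.4+0, 2.2+0] = [-9.100,11.400,2.200]
hi = A.hi+B.hi = [-5.5+9.9, 15+8.5, 13.2+7.6] = [4.400,23.500,20.800]
diag = √(13.5²+12.1²+18.6²) = √674.62 = 25.973

min=[-9.100,11.400,2.200] max=[4.400,23.500,20.800] diag=25.973


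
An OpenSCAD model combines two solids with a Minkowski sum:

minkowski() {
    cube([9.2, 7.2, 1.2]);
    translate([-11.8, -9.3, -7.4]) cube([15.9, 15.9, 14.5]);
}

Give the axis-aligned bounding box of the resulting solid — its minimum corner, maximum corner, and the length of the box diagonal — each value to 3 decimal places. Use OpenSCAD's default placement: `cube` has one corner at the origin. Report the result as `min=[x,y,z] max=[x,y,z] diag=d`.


min=[-11.800,-9.300,-7.400] max=[13.300,13.800,8.300] diag=37.551

A = translate([-11.8, -9.3, -7.4]) cube([15.9, 15.9, 14.5]) → bbox [-11.8,-9.3,-7.4] .. [4.1,6.6,7.1]
B = cube([9.2, 7.2, 1.2]) → bbox [0,0,0] .. [9.2,7.2,1.2]
lo = A.lo+B.lo = [-11.8+0, -9.3+0, -7.4+0] = [-11.800,-9.300,-7.400]
hi = A.hi+B.hi = [4.1+9.2, 6.6+7.2, 7.1+1.2] = [13.300,13.800,8.300]
diag = √(25.1²+23.1²+15.7²) = √1410.11 = 37.551


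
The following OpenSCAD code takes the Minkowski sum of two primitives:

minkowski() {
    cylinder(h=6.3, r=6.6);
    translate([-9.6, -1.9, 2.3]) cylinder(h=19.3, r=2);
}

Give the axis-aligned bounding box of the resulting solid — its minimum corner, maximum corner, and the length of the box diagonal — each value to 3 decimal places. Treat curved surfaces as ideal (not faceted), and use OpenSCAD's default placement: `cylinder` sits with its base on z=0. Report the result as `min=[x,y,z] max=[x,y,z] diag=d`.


min=[-18.200,-10.500,2.300] max=[-1.000,6.700,27.900] diag=35.313

A = translate([-9.6, -1.9, 2.3]) cylinder(h=19.3, r=2) → bbox [-11.6,-3.9,2.3] .. [-7.6,0.1,21.6]
B = cylinder(h=6.3, r=6.6) → bbox [-6.6,-6.6,0] .. [6.6,6.6,6.3]
lo = A.lo+B.lo = [-11.6-6.6, -3.9-6.6, 2.3+0] = [-18.200,-10.500,2.300]
hi = A.hi+B.hi = [-7.6+6.6, 0.1+6.6, 21.6+6.3] = [-1.000,6.700,27.900]
diag = √(17.2²+17.2²+25.6²) = √1247.04 = 35.313


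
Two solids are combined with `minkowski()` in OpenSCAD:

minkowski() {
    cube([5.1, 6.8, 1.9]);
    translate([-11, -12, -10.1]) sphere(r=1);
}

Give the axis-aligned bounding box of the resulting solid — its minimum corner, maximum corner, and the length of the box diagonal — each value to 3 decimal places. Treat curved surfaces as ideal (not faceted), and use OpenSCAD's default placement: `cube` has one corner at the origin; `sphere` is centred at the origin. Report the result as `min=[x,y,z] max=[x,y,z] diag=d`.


A = translate([-11, -12, -10.1]) sphere(r=1) → bbox [-12,-13,-11.1] .. [-10,-11,-9.1]
B = cube([5.1, 6.8, 1.9]) → bbox [0,0,0] .. [5.1,6.8,1.9]
lo = A.lo+B.lo = [-12+0, -13+0, -11.1+0] = [-12.000,-13.000,-11.100]
hi = A.hi+B.hi = [-10+5.1, -11+6.8, -9.1+1.9] = [-4.900,-4.200,-7.200]
diag = √(7.1²+8.8²+3.9²) = √143.06 = 11.961

min=[-12.000,-13.000,-11.100] max=[-4.900,-4.200,-7.200] diag=11.961


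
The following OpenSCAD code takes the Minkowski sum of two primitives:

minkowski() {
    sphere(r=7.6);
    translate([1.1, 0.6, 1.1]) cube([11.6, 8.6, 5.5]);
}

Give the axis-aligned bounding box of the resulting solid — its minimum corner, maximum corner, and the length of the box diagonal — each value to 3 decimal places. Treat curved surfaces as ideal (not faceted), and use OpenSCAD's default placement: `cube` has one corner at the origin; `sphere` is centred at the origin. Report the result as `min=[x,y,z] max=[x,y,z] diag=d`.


A = translate([1.1, 0.6, 1.1]) cube([11.6, 8.6, 5.5]) → bbox [1.1,0.6,1.1] .. [12.7,9.2,6.6]
B = sphere(r=7.6) → bbox [-7.6,-7.6,-7.6] .. [7.6,7.6,7.6]
lo = A.lo+B.lo = [1.1-7.6, 0.6-7.6, 1.1-7.6] = [-6.500,-7.000,-6.500]
hi = A.hi+B.hi = [12.7+7.6, 9.2+7.6, 6.6+7.6] = [20.300,16.800,14.200]
diag = √(26.8²+23.8²+20.7²) = √1713.17 = 41.390

min=[-6.500,-7.000,-6.500] max=[20.300,16.800,14.200] diag=41.390


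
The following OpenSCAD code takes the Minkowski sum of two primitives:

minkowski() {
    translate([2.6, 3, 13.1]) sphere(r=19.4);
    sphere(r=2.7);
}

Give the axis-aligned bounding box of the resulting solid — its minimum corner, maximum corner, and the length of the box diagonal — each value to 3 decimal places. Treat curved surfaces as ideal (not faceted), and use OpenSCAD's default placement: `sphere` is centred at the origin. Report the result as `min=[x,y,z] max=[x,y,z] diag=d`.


min=[-19.500,-19.100,-9.000] max=[24.700,25.100,35.200] diag=76.557

A = translate([2.6, 3, 13.1]) sphere(r=19.4) → bbox [-16.8,-16.4,-6.3] .. [22,22.4,32.5]
B = sphere(r=2.7) → bbox [-2.7,-2.7,-2.7] .. [2.7,2.7,2.7]
lo = A.lo+B.lo = [-16.8-2.7, -16.4-2.7, -6.3-2.7] = [-19.500,-19.100,-9.000]
hi = A.hi+B.hi = [22+2.7, 22.4+2.7, 32.5+2.7] = [24.700,25.100,35.200]
diag = √(44.2²+44.2²+44.2²) = √5860.92 = 76.557


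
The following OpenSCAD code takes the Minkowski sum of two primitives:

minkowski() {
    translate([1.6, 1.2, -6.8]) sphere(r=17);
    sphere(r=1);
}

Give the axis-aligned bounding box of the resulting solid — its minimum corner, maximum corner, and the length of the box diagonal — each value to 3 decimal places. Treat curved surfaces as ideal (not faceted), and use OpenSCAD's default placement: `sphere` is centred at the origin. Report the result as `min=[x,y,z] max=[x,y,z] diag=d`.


min=[-16.400,-16.800,-24.800] max=[19.600,19.200,11.200] diag=62.354

A = translate([1.6, 1.2, -6.8]) sphere(r=17) → bbox [-15.4,-15.8,-23.8] .. [18.6,18.2,10.2]
B = sphere(r=1) → bbox [-1,-1,-1] .. [1,1,1]
lo = A.lo+B.lo = [-15.4-1, -15.8-1, -23.8-1] = [-16.400,-16.800,-24.800]
hi = A.hi+B.hi = [18.6+1, 18.2+1, 10.2+1] = [19.600,19.200,11.200]
diag = √(36²+36²+36²) = √3888 = 62.354


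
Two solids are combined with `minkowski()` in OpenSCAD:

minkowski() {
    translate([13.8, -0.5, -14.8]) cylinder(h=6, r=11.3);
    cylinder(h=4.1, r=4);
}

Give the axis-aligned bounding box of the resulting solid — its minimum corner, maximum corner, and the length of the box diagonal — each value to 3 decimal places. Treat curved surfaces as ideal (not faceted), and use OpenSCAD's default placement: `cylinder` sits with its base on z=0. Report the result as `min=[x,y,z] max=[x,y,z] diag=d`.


A = translate([13.8, -0.5, -14.8]) cylinder(h=6, r=11.3) → bbox [2.5,-11.8,-14.8] .. [25.1,10.8,-8.8]
B = cylinder(h=4.1, r=4) → bbox [-4,-4,0] .. [4,4,4.1]
lo = A.lo+B.lo = [2.5-4, -11.8-4, -14.8+0] = [-1.500,-15.800,-14.800]
hi = A.hi+B.hi = [25.1+4, 10.8+4, -8.8+4.1] = [29.100,14.800,-4.700]
diag = √(30.6²+30.6²+10.1²) = √1974.73 = 44.438

min=[-1.500,-15.800,-14.800] max=[29.100,14.800,-4.700] diag=44.438


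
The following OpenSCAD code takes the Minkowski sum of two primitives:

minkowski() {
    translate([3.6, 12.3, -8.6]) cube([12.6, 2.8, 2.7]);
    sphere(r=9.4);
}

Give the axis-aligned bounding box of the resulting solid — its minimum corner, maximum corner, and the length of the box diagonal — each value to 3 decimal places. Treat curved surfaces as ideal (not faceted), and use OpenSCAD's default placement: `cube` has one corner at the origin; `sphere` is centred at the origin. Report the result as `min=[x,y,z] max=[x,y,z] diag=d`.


A = translate([3.6, 12.3, -8.6]) cube([12.6, 2.8, 2.7]) → bbox [3.6,12.3,-8.6] .. [16.2,15.1,-5.9]
B = sphere(r=9.4) → bbox [-9.4,-9.4,-9.4] .. [9.4,9.4,9.4]
lo = A.lo+B.lo = [3.6-9.4, 12.3-9.4, -8.6-9.4] = [-5.800,2.900,-18.000]
hi = A.hi+B.hi = [16.2+9.4, 15.1+9.4, -5.9+9.4] = [25.600,24.500,3.500]
diag = √(31.4²+21.6²+21.5²) = √1914.77 = 43.758

min=[-5.800,2.900,-18.000] max=[25.600,24.500,3.500] diag=43.758


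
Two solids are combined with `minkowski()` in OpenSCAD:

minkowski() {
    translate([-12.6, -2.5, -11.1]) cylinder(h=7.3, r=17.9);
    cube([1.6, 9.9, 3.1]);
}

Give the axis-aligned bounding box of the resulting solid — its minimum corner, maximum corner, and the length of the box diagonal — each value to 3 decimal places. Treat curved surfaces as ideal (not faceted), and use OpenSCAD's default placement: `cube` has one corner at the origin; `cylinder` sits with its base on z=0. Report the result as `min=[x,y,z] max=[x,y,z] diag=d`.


min=[-30.500,-20.400,-11.100] max=[6.900,25.300,-0.700] diag=59.962

A = translate([-12.6, -2.5, -11.1]) cylinder(h=7.3, r=17.9) → bbox [-30.5,-20.4,-11.1] .. [5.3,15.4,-3.8]
B = cube([1.6, 9.9, 3.1]) → bbox [0,0,0] .. [1.6,9.9,3.1]
lo = A.lo+B.lo = [-30.5+0, -20.4+0, -11.1+0] = [-30.500,-20.400,-11.100]
hi = A.hi+B.hi = [5.3+1.6, 15.4+9.9, -3.8+3.1] = [6.900,25.300,-0.700]
diag = √(37.4²+45.7²+10.4²) = √3595.41 = 59.962


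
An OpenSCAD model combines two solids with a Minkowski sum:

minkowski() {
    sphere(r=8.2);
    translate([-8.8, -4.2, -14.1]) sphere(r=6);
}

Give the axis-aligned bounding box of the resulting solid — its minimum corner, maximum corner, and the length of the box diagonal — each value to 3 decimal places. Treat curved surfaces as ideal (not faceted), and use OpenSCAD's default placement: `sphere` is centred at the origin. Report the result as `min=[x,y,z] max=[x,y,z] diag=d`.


min=[-23.000,-18.400,-28.300] max=[5.400,10.000,0.100] diag=49.190

A = translate([-8.8, -4.2, -14.1]) sphere(r=6) → bbox [-14.8,-10.2,-20.1] .. [-2.8,1.8,-8.1]
B = sphere(r=8.2) → bbox [-8.2,-8.2,-8.2] .. [8.2,8.2,8.2]
lo = A.lo+B.lo = [-14.8-8.2, -10.2-8.2, -20.1-8.2] = [-23.000,-18.400,-28.300]
hi = A.hi+B.hi = [-2.8+8.2, 1.8+8.2, -8.1+8.2] = [5.400,10.000,0.100]
diag = √(28.4²+28.4²+28.4²) = √2419.68 = 49.190


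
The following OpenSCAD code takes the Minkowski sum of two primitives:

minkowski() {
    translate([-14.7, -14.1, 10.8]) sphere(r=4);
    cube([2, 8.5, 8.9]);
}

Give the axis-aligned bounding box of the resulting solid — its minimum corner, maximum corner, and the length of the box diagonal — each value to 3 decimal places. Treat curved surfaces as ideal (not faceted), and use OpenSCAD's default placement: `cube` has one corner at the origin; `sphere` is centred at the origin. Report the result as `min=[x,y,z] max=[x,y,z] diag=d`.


A = translate([-14.7, -14.1, 10.8]) sphere(r=4) → bbox [-18.7,-18.1,6.8] .. [-10.7,-10.1,14.8]
B = cube([2, 8.5, 8.9]) → bbox [0,0,0] .. [2,8.5,8.9]
lo = A.lo+B.lo = [-18.7+0, -18.1+0, 6.8+0] = [-18.700,-18.100,6.800]
hi = A.hi+B.hi = [-10.7+2, -10.1+8.5, 14.8+8.9] = [-8.700,-1.600,23.700]
diag = √(10²+16.5²+16.9²) = √657.86 = 25.649

min=[-18.700,-18.100,6.800] max=[-8.700,-1.600,23.700] diag=25.649


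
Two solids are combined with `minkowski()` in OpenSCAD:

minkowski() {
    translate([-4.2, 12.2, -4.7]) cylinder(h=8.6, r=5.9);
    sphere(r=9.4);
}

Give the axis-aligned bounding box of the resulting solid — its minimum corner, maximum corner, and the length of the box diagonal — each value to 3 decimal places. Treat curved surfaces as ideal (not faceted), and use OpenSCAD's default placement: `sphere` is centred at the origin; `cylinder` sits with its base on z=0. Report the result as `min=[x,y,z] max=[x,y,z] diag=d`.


min=[-19.500,-3.100,-14.100] max=[11.100,27.500,13.300] diag=51.220

A = translate([-4.2, 12.2, -4.7]) cylinder(h=8.6, r=5.9) → bbox [-10.1,6.3,-4.7] .. [1.7,18.1,3.9]
B = sphere(r=9.4) → bbox [-9.4,-9.4,-9.4] .. [9.4,9.4,9.4]
lo = A.lo+B.lo = [-10.1-9.4, 6.3-9.4, -4.7-9.4] = [-19.500,-3.100,-14.100]
hi = A.hi+B.hi = [1.7+9.4, 18.1+9.4, 3.9+9.4] = [11.100,27.500,13.300]
diag = √(30.6²+30.6²+27.4²) = √2623.48 = 51.220
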